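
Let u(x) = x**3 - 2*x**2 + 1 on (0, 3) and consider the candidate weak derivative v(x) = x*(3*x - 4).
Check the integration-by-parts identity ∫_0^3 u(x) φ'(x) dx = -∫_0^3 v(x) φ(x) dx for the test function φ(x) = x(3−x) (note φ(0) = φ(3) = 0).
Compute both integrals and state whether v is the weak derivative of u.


LHS = -189/20, RHS = -189/20. Yes, v = u' weakly.

u(x) = x**3 - 2*x**2 + 1, classical derivative u'(x) = 3*x**2 - 4*x.
φ(x) = x(3−x), so φ'(x) = 3 - 2*x.
Note φ(0) = φ(3) = 0, so the boundary term u·φ vanishes.
LHS = ∫_0^3 u(x) φ'(x) dx = ∫_0^3 (-2*x^4 + 7*x^3 - 6*x^2 - 2*x + 3) dx. Term by term:
  ∫_0^3 -2*x^4 dx = -486/5;  ∫_0^3 7*x^3 dx = 567/4;  ∫_0^3 -6*x^2 dx = -54;
  ∫_0^3 -2*x dx = -9;  ∫_0^3 3 dx = 9.
Sum: -486/5 + 567/4 − 54 − 9 + 9 = -189/20.
So LHS = -189/20.
∫_0^3 v(x) φ(x) dx = ∫_0^3 (-3*x^4 + 13*x^3 - 12*x^2) dx. Term by term:
  ∫_0^3 -3*x^4 dx = -729/5;  ∫_0^3 13*x^3 dx = 1053/4;  ∫_0^3 -12*x^2 dx = -108.
Sum: -729/5 + 1053/4 − 108 = 189/20.
So RHS = -∫_0^3 v(x) φ(x) dx = -189/20.
LHS = RHS, so the identity holds for this test φ.
Moreover u is smooth here and v(x) = u'(x) = 3*x**2 - 4*x pointwise, so the identity holds for every test function. Hence v is the weak derivative of u.


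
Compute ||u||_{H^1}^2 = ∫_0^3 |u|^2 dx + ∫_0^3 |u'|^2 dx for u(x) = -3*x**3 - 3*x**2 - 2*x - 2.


||u||_{H^1}^2 = 475617/35

The H^1 norm (squared) on an interval (0, L) is
  ||u||_{H^1}^2 = ∫_0^L u(x)^2 dx + ∫_0^L u'(x)^2 dx.
Compute u'(x) = -9*x**2 - 6*x - 2.
Then u(x)^2 = 9*x**6 + 18*x**5 + 21*x**4 + 24*x**3 + 16*x**2 + 8*x + 4 and u'(x)^2 = 81*x**4 + 108*x**3 + 72*x**2 + 24*x + 4.
Integrate each monomial from 0 to 3 using ∫_0^3 c·x^n dx = c·3^(n+1)/(n+1):
  ∫_0^3 u(x)^2 dx = ∫_0^3 (9*x^6 + 18*x^5 + 21*x^4 + 24*x^3 + 16*x^2 + 8*x + 4) dx. Term by term:
    ∫_0^3 9*x^6 dx = 19683/7;  ∫_0^3 18*x^5 dx = 2187;  ∫_0^3 21*x^4 dx = 5103/5;
    ∫_0^3 24*x^3 dx = 486;  ∫_0^3 16*x^2 dx = 144;  ∫_0^3 8*x dx = 36;
    ∫_0^3 4 dx = 12.
  Sum: 19683/7 + 2187 + 5103/5 + 486 + 144 + 36 + 12 = 234411/35.
  ∫_0^3 u'(x)^2 dx = ∫_0^3 (81*x^4 + 108*x^3 + 72*x^2 + 24*x + 4) dx. Term by term:
    ∫_0^3 81*x^4 dx = 19683/5;  ∫_0^3 108*x^3 dx = 2187;  ∫_0^3 72*x^2 dx = 648;
    ∫_0^3 24*x dx = 108;  ∫_0^3 4 dx = 12.
  Sum: 19683/5 + 2187 + 648 + 108 + 12 = 34458/5.
Adding: ||u||_{H^1}^2 = 234411/35 + 34458/5 = 475617/35.


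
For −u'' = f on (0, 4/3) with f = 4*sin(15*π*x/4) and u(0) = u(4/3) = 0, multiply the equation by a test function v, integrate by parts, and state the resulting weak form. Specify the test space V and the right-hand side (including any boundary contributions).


V = H^1_0(0, 4/3) (so v(0) = v(4/3) = 0); weak form: ∫_0^4/3 u'v' dx = ∫_0^4/3 (4*sin(15*π*x/4)) v dx for all v ∈ V.

Multiply both sides by a test function v and integrate from 0 to 4/3:
  ∫_0^4/3 −u''(x) v(x) dx = ∫_0^4/3 f(x) v(x) dx.
Integrate the LHS by parts once:
  ∫_0^4/3 −u'' v dx = −[u'(x) v(x)]_0^4/3 + ∫_0^4/3 u'(x) v'(x) dx.
Thus ∫_0^4/3 u'(x) v'(x) dx = ∫_0^4/3 f(x) v(x) dx + [u'(x) v(x)]_0^4/3.
Choose V so that boundary terms are either known or forced to vanish.
u is Dirichlet: u(0) = u(4/3) = 0. Let V = H^1_0(0, 4/3); then v(0) = v(4/3) = 0, and [u' v]_0^4/3 = 0.
Weak formulation: find u (satisfying any essential BC) such that ∫_0^4/3 u'(x) v'(x) dx = ∫_0^4/3 f v dx for all v ∈ V.
Substituting f(x) = 4*sin(15*π*x/4), the right-hand side is ∫_0^4/3 (4*sin(15*π*x/4)) v dx.


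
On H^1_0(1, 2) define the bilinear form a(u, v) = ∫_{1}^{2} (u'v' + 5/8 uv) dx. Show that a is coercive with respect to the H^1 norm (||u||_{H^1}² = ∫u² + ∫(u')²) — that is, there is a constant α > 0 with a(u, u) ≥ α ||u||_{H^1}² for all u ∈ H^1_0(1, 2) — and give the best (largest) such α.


α = (5/8 + π^2)/(1 + π^2)

Coercivity of a(·,·) on H^1_0(1, 2) means a(u, u) ≥ α ||u||_{H^1}² for every u ∈ H^1_0.
The interval has length L = 1, and Poincaré/coercivity depend only on L. Here a(u, u) = ∫(u')² + (5/8)·∫u².
Here 0 < c = 5/8 < 1. The condition a(u,u) ≥ α||u||_{H^1}² reads (1−α)∫(u')² ≥ (α−c)∫u². Any admissible α is ≤ 1 (rapidly oscillating u have ∫u²/∫(u')² → 0), and α = 1 would force 0 ≥ (1−c)∫u², impossible since c < 1; so 1−α > 0. By the sharp Poincaré inequality on H^1_0 of an interval of length L, ∫(u')² ≥ (π/L)²∫u² with equality for the first sine mode sin(π(x−x₀)/L) (x₀ the left endpoint), so the inequality holds for all u iff (1−α)(π/L)² ≥ α − c, i.e. α ≤ ((π/L)² + c)/((π/L)² + 1) = (1 + c(L/π)²)/(1 + (L/π)²). With (π/L)² = π^2 and c = 5/8, the largest admissible constant is α = ((π/L)² + c)/((π/L)² + 1).
Simplifying, α = (5/8 + π^2)/(1 + π^2).


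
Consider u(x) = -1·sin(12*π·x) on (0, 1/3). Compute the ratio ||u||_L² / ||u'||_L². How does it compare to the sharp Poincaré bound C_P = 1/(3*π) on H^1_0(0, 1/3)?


||u||_L² / ||u'||_L² = 1/(12*π) < C_P = 1/(3*π).

u(x) = -1·sin(12*π·x), so u'(x) = -12*π*cos(12*π*x).
Writing u(x) = A·sin(kπx/L) with A = -1 and k = 4, use ∫_0^L sin²(kπx/L) dx = L/2 and ∫_0^L cos²(kπx/L) dx = L/2.
u² = 1·sin²(12*π·x) and (u')² = 144*π^2·cos²(12*π·x), and each of sin², cos² integrates to L/2 = 1/6 over (0, 1/3).
∫_0^1/3 u² dx = 1/6, so ||u||_L² = sqrt(6)/6.
∫_0^1/3 (u')² dx = 24*π^2, so ||u'||_L² = 2*sqrt(6)*π.
Ratio ||u||_L² / ||u'||_L² = 1/(12*π).
Sharp Poincaré constant on H^1_0(0, 1/3) is C_P = L/π = 1/(3*π), achieved by sin(3*π·x).
This is the k = 4 harmonic; the ratio L/(kπ) is strictly less than C_P = L/π, consistent with the sharp inequality ||u||_L² ≤ C_P ||u'||_L².


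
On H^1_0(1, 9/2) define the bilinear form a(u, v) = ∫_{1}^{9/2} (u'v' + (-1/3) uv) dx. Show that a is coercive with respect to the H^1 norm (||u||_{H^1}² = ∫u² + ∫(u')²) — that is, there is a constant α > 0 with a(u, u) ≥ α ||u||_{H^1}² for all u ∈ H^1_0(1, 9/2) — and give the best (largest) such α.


α = (-49 + 12*π^2)/(3*(4*π^2 + 49))

Coercivity of a(·,·) on H^1_0(1, 9/2) means a(u, u) ≥ α ||u||_{H^1}² for every u ∈ H^1_0.
The interval has length L = 7/2, and Poincaré/coercivity depend only on L. Here a(u, u) = ∫(u')² + (-1/3)·∫u².
Here c = -1/3 < 0 with |c| < (π/L)² = 4*π^2/49, so coercivity still holds. The condition a(u,u) ≥ α||u||_{H^1}² reads (1−α)∫(u')² ≥ (α−c)∫u². Any admissible α is ≤ 1 (rapidly oscillating u have ∫u²/∫(u')² → 0), and α = 1 would force 0 ≥ (1−c)∫u², impossible since c < 1; so 1−α > 0. By the sharp Poincaré inequality on H^1_0 of an interval of length L, ∫(u')² ≥ (π/L)²∫u² with equality for the first sine mode sin(π(x−x₀)/L) (x₀ the left endpoint), so the inequality holds for all u iff (1−α)(π/L)² ≥ α − c, i.e. α ≤ ((π/L)² + c)/((π/L)² + 1) = (1 + c(L/π)²)/(1 + (L/π)²). (Direct route, valid since c ≤ 0: Poincaré gives c∫u² ≥ c(L/π)²∫(u')², so a(u,u) ≥ (1 + c(L/π)²)∫(u')², while ||u||_{H^1}² ≤ (1 + (L/π)²)∫(u')²; dividing yields the same α.) With (π/L)² = 4*π^2/49 and c = -1/3, the largest admissible constant is α = ((π/L)² + c)/((π/L)² + 1).
Simplifying, α = (-49 + 12*π^2)/(3*(4*π^2 + 49)).


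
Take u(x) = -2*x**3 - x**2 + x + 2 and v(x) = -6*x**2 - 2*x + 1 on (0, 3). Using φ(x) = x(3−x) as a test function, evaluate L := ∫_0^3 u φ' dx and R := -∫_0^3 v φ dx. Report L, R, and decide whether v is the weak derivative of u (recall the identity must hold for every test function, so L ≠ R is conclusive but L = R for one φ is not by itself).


LHS = 819/10, RHS = 819/10. Yes, v = u' weakly.

u(x) = -2*x**3 - x**2 + x + 2, classical derivative u'(x) = -6*x**2 - 2*x + 1.
φ(x) = x(3−x), so φ'(x) = 3 - 2*x.
Note φ(0) = φ(3) = 0, so the boundary term u·φ vanishes.
LHS = ∫_0^3 u(x) φ'(x) dx = ∫_0^3 (4*x^4 - 4*x^3 - 5*x^2 - x + 6) dx. Term by term:
  ∫_0^3 4*x^4 dx = 972/5;  ∫_0^3 -4*x^3 dx = -81;  ∫_0^3 -5*x^2 dx = -45;
  ∫_0^3 -x dx = -9/2;  ∫_0^3 6 dx = 18.
Sum: 972/5 − 81 − 45 − 9/2 + 18 = 819/10.
So LHS = 819/10.
∫_0^3 v(x) φ(x) dx = ∫_0^3 (6*x^4 - 16*x^3 - 7*x^2 + 3*x) dx. Term by term:
  ∫_0^3 6*x^4 dx = 1458/5;  ∫_0^3 -16*x^3 dx = -324;  ∫_0^3 -7*x^2 dx = -63;
  ∫_0^3 3*x dx = 27/2.
Sum: 1458/5 − 324 − 63 + 27/2 = -819/10.
So RHS = -∫_0^3 v(x) φ(x) dx = 819/10.
LHS = RHS, so the identity holds for this test φ.
Moreover u is smooth here and v(x) = u'(x) = -6*x**2 - 2*x + 1 pointwise, so the identity holds for every test function. Hence v is the weak derivative of u.


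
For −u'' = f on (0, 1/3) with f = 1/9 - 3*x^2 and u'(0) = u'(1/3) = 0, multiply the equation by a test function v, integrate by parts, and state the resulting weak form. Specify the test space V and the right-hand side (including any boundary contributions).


V = H^1(0, 1/3) (no boundary constraint on v; u is determined up to an additive constant); weak form: ∫_0^1/3 u'v' dx = ∫_0^1/3 (1/9 - 3*x^2) v dx for all v ∈ V.

Multiply both sides by a test function v and integrate from 0 to 1/3:
  ∫_0^1/3 −u''(x) v(x) dx = ∫_0^1/3 f(x) v(x) dx.
Integrate the LHS by parts once:
  ∫_0^1/3 −u'' v dx = −[u'(x) v(x)]_0^1/3 + ∫_0^1/3 u'(x) v'(x) dx.
Thus ∫_0^1/3 u'(x) v'(x) dx = ∫_0^1/3 f(x) v(x) dx + [u'(x) v(x)]_0^1/3.
Choose V so that boundary terms are either known or forced to vanish.
u has homogeneous Neumann: u'(0) = u'(1/3) = 0. So [u' v]_0^1/3 = 0·v(1/3) − 0·v(0) = 0 for any v; take V = H^1(0, 1/3).
Weak formulation: find u (satisfying any essential BC) such that ∫_0^1/3 u'(x) v'(x) dx = ∫_0^1/3 f v dx for all v ∈ V (homogeneous Neumann, so boundary terms vanish).
Substituting f(x) = 1/9 - 3*x^2, the right-hand side is ∫_0^1/3 (1/9 - 3*x^2) v dx.
Compatibility check (pure Neumann): taking v ≡ 1 ∈ V gives 0 = ∫_0^1/3 f dx + (0) − (0), i.e. ∫_0^1/3 f dx must equal u'(0) − u'(1/3) = 0. Indeed ∫_0^1/3 (1/9 - 3*x^2) dx = 0, so the data are compatible. The solution is then unique only up to an additive constant (fix it e.g. by requiring ∫_0^1/3 u dx = 0).


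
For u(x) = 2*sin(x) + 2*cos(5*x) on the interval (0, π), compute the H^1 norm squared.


||u||_{H^1(0,π)}^2 = 56*π

u'(x) = -10*sin(5*x) + 2*cos(x).
Expand u² and (u')² and integrate term by term on (0, π), using: for integers n ≥ 1, ∫_0^π sin²(nx) dx = ∫_0^π cos²(nx) dx = π/2; for n ≠ n', ∫_0^π sin(nx)sin(n'x) dx = ∫_0^π cos(nx)cos(n'x) dx = 0; and by product-to-sum, ∫_0^π sin(nx)cos(n'x) dx = ½∫_0^π [sin((n+n')x) + sin((n−n')x)] dx, which is 0 when n+n' is even and 2n/(n²−n'²) when n+n' is odd (it need not vanish on (0, π)).
  u² squared terms: (2)²·∫cos(5x)² dx = 4·π/2 = 2*π;  (2)²·∫sin(x)² dx = 4·π/2 = 2*π.
  u² cross terms: 2·(2)·(2)·∫cos(5x)·sin(x) dx = 8·(0) = 0.
  So ∫_0^π u² dx = 2*π + 2*π + 0 = 4*π.
  (u')² squared terms: (-10)²·∫sin(5x)² dx = 100·π/2 = 50*π;  (2)²·∫cos(x)² dx = 4·π/2 = 2*π.
  (u')² cross terms: 2·(-10)·(2)·∫sin(5x)·cos(x) dx = -40·(0) = 0.
  So ∫_0^π (u')² dx = 50*π + 2*π + 0 = 52*π.
||u||_{H^1}^2 = (4*π) + (52*π) = 56*π.


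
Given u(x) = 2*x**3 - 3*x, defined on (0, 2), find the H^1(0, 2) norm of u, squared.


||u||_{H^1}^2 = 6046/35

The H^1 norm (squared) on an interval (0, L) is
  ||u||_{H^1}^2 = ∫_0^L u(x)^2 dx + ∫_0^L u'(x)^2 dx.
Compute u'(x) = 6*x**2 - 3.
Then u(x)^2 = 4*x**6 - 12*x**4 + 9*x**2 and u'(x)^2 = 36*x**4 - 36*x**2 + 9.
Integrate each monomial from 0 to 2 using ∫_0^2 c·x^n dx = c·2^(n+1)/(n+1):
  ∫_0^2 u(x)^2 dx = ∫_0^2 (4*x^6 - 12*x^4 + 9*x^2) dx. Term by term:
    ∫_0^2 4*x^6 dx = 512/7;  ∫_0^2 -12*x^4 dx = -384/5;  ∫_0^2 9*x^2 dx = 24.
  Sum: 512/7 − 384/5 + 24 = 712/35.
  ∫_0^2 u'(x)^2 dx = ∫_0^2 (36*x^4 - 36*x^2 + 9) dx. Term by term:
    ∫_0^2 36*x^4 dx = 1152/5;  ∫_0^2 -36*x^2 dx = -96;  ∫_0^2 9 dx = 18.
  Sum: 1152/5 − 96 + 18 = 762/5.
Adding: ||u||_{H^1}^2 = 712/35 + 762/5 = 6046/35.


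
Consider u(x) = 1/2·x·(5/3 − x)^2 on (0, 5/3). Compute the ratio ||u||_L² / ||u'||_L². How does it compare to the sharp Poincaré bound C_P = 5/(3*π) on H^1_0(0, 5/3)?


||u||_L² / ||u'||_L² = 5*sqrt(14)/42 < C_P = 5/(3*π).

u(x) = 1/2·x·(5/3 − x)^2, so u'(x) = (3*x - 5)*(9*x - 5)/18.
u(x) = 1/2·x·(5/3 − x)^2 vanishes at x = 0 and x = 5/3, so u ∈ H^1_0(0, 5/3). Differentiate via the product rule and integrate the resulting polynomials term by term.
  ∫_0^5/3 u² dx = ∫_0^5/3 (x^6/4 - 5*x^5/3 + 25*x^4/6 - 125*x^3/27 + 625*x^2/324) dx. Term by term:
    ∫_0^5/3 x^6/4 dx = 78125/61236;  ∫_0^5/3 -5*x^5/3 dx = -78125/13122;  ∫_0^5/3 25*x^4/6 dx = 15625/1458;
    ∫_0^5/3 -125*x^3/27 dx = -78125/8748;  ∫_0^5/3 625*x^2/324 dx = 78125/26244.
  Sum: 78125/61236 − 78125/13122 + 15625/1458 − 78125/8748 + 78125/26244 = 15625/183708.
  ∫_0^5/3 (u')² dx = ∫_0^5/3 (9*x^4/4 - 10*x^3 + 275*x^2/18 - 250*x/27 + 625/324) dx. Term by term:
    ∫_0^5/3 9*x^4/4 dx = 625/108;  ∫_0^5/3 -10*x^3 dx = -3125/162;  ∫_0^5/3 275*x^2/18 dx = 34375/1458;
    ∫_0^5/3 -250*x/27 dx = -3125/243;  ∫_0^5/3 625/324 dx = 3125/972.
  Sum: 625/108 − 3125/162 + 34375/1458 − 3125/243 + 3125/972 = 625/1458.
∫_0^5/3 u² dx = 15625/183708, so ||u||_L² = 125*sqrt(7)/1134.
∫_0^5/3 (u')² dx = 625/1458, so ||u'||_L² = 25*sqrt(2)/54.
Ratio ||u||_L² / ||u'||_L² = 5*sqrt(14)/42.
Sharp Poincaré constant on H^1_0(0, 5/3) is C_P = L/π = 5/(3*π), achieved by sin(3*π/5·x).
A polynomial bump cannot attain the sharp Poincaré constant (only the first sine eigenfunction does), so the ratio is strictly less than C_P, consistent with ||u||_L² ≤ C_P ||u'||_L².


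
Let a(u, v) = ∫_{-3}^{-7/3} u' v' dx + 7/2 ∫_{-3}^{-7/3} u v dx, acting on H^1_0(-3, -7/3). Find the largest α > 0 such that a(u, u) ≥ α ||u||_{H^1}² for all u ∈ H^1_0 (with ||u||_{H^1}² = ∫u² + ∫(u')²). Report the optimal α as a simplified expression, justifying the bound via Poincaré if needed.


α = 1

Coercivity of a(·,·) on H^1_0(-3, -7/3) means a(u, u) ≥ α ||u||_{H^1}² for every u ∈ H^1_0.
The interval has length L = 2/3, and Poincaré/coercivity depend only on L. Here a(u, u) = ∫(u')² + (7/2)·∫u².
Here c = 7/2 ≥ 1, so a(u,u) = ∫(u')² + c∫u² ≥ ∫(u')² + ∫u² = ||u||_{H^1}², i.e. α = 1 works. No larger α is possible: a(u,u) ≥ α||u||_{H^1}² means (1−α)∫(u')² ≥ (α−c)∫u², and for the modes u_n = sin(nπ(x−x₀)/L) (x₀ the left endpoint) one has ∫u_n²/∫(u_n')² = (L/(nπ))² → 0, so a(u_n,u_n)/||u_n||_{H^1}² → 1. Hence the optimal constant is α = 1.
Therefore α = 1.


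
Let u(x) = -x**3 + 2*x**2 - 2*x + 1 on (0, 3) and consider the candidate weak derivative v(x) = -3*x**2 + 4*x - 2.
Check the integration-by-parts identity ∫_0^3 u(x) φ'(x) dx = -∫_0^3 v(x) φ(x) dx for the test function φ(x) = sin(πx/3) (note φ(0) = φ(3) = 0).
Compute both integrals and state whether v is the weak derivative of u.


LHS = -324/π^3 + 57/π, RHS = -324/π^3 + 57/π. Yes, v = u' weakly.

u(x) = -x**3 + 2*x**2 - 2*x + 1, classical derivative u'(x) = -3*x**2 + 4*x - 2.
φ(x) = sin(πx/3), so φ'(x) = π*cos(π*x/3)/3.
Note φ(0) = φ(3) = 0, so the boundary term u·φ vanishes.
LHS = ∫_0^3 u(x) φ'(x) dx = ∫_0^3 (-π*x^3*cos(π*x/3)/3 + 2*π*x^2*cos(π*x/3)/3 - 2*π*x*cos(π*x/3)/3 + π*cos(π*x/3)/3) dx. Term by term:
  ∫_0^3 π*cos(π*x/3)/3 dx = 0;  ∫_0^3 -2*π*x*cos(π*x/3)/3 dx = 12/π;  ∫_0^3 -π*x^3*cos(π*x/3)/3 dx = -324/π^3 + 81/π;
  ∫_0^3 2*π*x^2*cos(π*x/3)/3 dx = -36/π.
Sum: 0 + 12/π + -324/π^3 + 81/π − 36/π = -324/π^3 + 57/π.
So LHS = -324/π^3 + 57/π.
∫_0^3 v(x) φ(x) dx = ∫_0^3 (-3*x^2*sin(π*x/3) + 4*x*sin(π*x/3) - 2*sin(π*x/3)) dx. Term by term:
  ∫_0^3 -2*sin(π*x/3) dx = -12/π;  ∫_0^3 -3*x^2*sin(π*x/3) dx = -81/π + 324/π^3;  ∫_0^3 4*x*sin(π*x/3) dx = 36/π.
Sum: -12/π + -81/π + 324/π^3 + 36/π = -57/π + 324/π^3.
So RHS = -∫_0^3 v(x) φ(x) dx = -324/π^3 + 57/π.
LHS = RHS, so the identity holds for this test φ.
Moreover u is smooth here and v(x) = u'(x) = -3*x**2 + 4*x - 2 pointwise, so the identity holds for every test function. Hence v is the weak derivative of u.


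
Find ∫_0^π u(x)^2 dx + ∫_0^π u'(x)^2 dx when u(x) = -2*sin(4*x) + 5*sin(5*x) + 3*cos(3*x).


||u||_{H^1(0,π)}^2 = -960/7 + 404*π

u'(x) = -9*sin(3*x) - 8*cos(4*x) + 25*cos(5*x).
Expand u² and (u')² and integrate term by term on (0, π), using: for integers n ≥ 1, ∫_0^π sin²(nx) dx = ∫_0^π cos²(nx) dx = π/2; for n ≠ n', ∫_0^π sin(nx)sin(n'x) dx = ∫_0^π cos(nx)cos(n'x) dx = 0; and by product-to-sum, ∫_0^π sin(nx)cos(n'x) dx = ½∫_0^π [sin((n+n')x) + sin((n−n')x)] dx, which is 0 when n+n' is even and 2n/(n²−n'²) when n+n' is odd (it need not vanish on (0, π)).
  u² squared terms: (-2)²·∫sin(4x)² dx = 4·π/2 = 2*π;  (3)²·∫cos(3x)² dx = 9·π/2 = 9*π/2;  (5)²·∫sin(5x)² dx = 25·π/2 = 25*π/2.
  u² cross terms: 2·(-2)·(3)·∫sin(4x)·cos(3x) dx = -12·(8/7) = -96/7;  2·(-2)·(5)·∫sin(4x)·sin(5x) dx = -20·(0) = 0;  2·(3)·(5)·∫cos(3x)·sin(5x) dx = 30·(0) = 0.
  So ∫_0^π u² dx = 2*π + 9*π/2 + 25*π/2 − 96/7 + 0 + 0 = -96/7 + 19*π.
  (u')² squared terms: (-9)²·∫sin(3x)² dx = 81·π/2 = 81*π/2;  (-8)²·∫cos(4x)² dx = 64·π/2 = 32*π;  (25)²·∫cos(5x)² dx = 625·π/2 = 625*π/2.
  (u')² cross terms: 2·(-9)·(-8)·∫sin(3x)·cos(4x) dx = 144·(-6/7) = -864/7;  2·(-9)·(25)·∫sin(3x)·cos(5x) dx = -450·(0) = 0;  2·(-8)·(25)·∫cos(4x)·cos(5x) dx = -400·(0) = 0.
  So ∫_0^π (u')² dx = 81*π/2 + 32*π + 625*π/2 − 864/7 + 0 + 0 = -864/7 + 385*π.
||u||_{H^1}^2 = (-96/7 + 19*π) + (-864/7 + 385*π) = -960/7 + 404*π.


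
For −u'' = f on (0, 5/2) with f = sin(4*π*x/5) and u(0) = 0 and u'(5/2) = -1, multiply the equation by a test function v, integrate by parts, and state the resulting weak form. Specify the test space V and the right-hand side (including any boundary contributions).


V = {v ∈ H^1(0, 5/2) : v(0) = 0} (test functions vanish at x = 0 where u is specified); weak form: ∫_0^5/2 u'v' dx = ∫_0^5/2 (sin(4*π*x/5)) v dx − v(5/2) for all v ∈ V.

Multiply both sides by a test function v and integrate from 0 to 5/2:
  ∫_0^5/2 −u''(x) v(x) dx = ∫_0^5/2 f(x) v(x) dx.
Integrate the LHS by parts once:
  ∫_0^5/2 −u'' v dx = −[u'(x) v(x)]_0^5/2 + ∫_0^5/2 u'(x) v'(x) dx.
Thus ∫_0^5/2 u'(x) v'(x) dx = ∫_0^5/2 f(x) v(x) dx + [u'(x) v(x)]_0^5/2.
Choose V so that boundary terms are either known or forced to vanish.
Mixed BC: u(0) = 0 (Dirichlet) and u'(5/2) = -1 (Neumann). Define V = {v ∈ H^1(0, 5/2) : v(0) = 0}. Then [u' v]_0^5/2 = u'(5/2)·v(5/2) − u'(0)·0 = − v(5/2).
Weak formulation: find u (satisfying any essential BC) such that ∫_0^5/2 u'(x) v'(x) dx = ∫_0^5/2 f v dx − v(5/2) for all v ∈ V (Dirichlet at 0 absorbed into V; Neumann datum at x = 5/2 contributes the boundary term).
Substituting f(x) = sin(4*π*x/5), the right-hand side is ∫_0^5/2 (sin(4*π*x/5)) v dx − v(5/2).


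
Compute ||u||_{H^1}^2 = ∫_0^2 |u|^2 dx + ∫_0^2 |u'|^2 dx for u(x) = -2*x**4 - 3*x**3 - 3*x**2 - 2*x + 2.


||u||_{H^1}^2 = 376352/63

The H^1 norm (squared) on an interval (0, L) is
  ||u||_{H^1}^2 = ∫_0^L u(x)^2 dx + ∫_0^L u'(x)^2 dx.
Compute u'(x) = -8*x**3 - 9*x**2 - 6*x - 2.
Then u(x)^2 = 4*x**8 + 12*x**7 + 21*x**6 + 26*x**5 + 13*x**4 - 8*x**2 - 8*x + 4 and u'(x)^2 = 64*x**6 + 144*x**5 + 177*x**4 + 140*x**3 + 72*x**2 + 24*x + 4.
Integrate each monomial from 0 to 2 using ∫_0^2 c·x^n dx = c·2^(n+1)/(n+1):
  ∫_0^2 u(x)^2 dx = ∫_0^2 (4*x^8 + 12*x^7 + 21*x^6 + 26*x^5 + 13*x^4 - 8*x^2 - 8*x + 4) dx. Term by term:
    ∫_0^2 4*x^8 dx = 2048/9;  ∫_0^2 12*x^7 dx = 384;  ∫_0^2 21*x^6 dx = 384;
    ∫_0^2 26*x^5 dx = 832/3;  ∫_0^2 13*x^4 dx = 416/5;  ∫_0^2 -8*x^2 dx = -64/3;
    ∫_0^2 -8*x dx = -16;  ∫_0^2 4 dx = 8.
  Sum: 2048/9 + 384 + 384 + 832/3 + 416/5 − 64/3 − 16 + 8 = 59704/45.
  ∫_0^2 u'(x)^2 dx = ∫_0^2 (64*x^6 + 144*x^5 + 177*x^4 + 140*x^3 + 72*x^2 + 24*x + 4) dx. Term by term:
    ∫_0^2 64*x^6 dx = 8192/7;  ∫_0^2 144*x^5 dx = 1536;  ∫_0^2 177*x^4 dx = 5664/5;
    ∫_0^2 140*x^3 dx = 560;  ∫_0^2 72*x^2 dx = 192;  ∫_0^2 24*x dx = 48;
    ∫_0^2 4 dx = 8.
  Sum: 8192/7 + 1536 + 5664/5 + 560 + 192 + 48 + 8 = 162648/35.
Adding: ||u||_{H^1}^2 = 59704/45 + 162648/35 = 376352/63.


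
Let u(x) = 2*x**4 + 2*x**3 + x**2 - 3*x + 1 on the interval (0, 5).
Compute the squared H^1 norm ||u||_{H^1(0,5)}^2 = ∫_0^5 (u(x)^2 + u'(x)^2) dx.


||u||_{H^1}^2 = 292878325/126

The H^1 norm (squared) on an interval (0, L) is
  ||u||_{H^1}^2 = ∫_0^L u(x)^2 dx + ∫_0^L u'(x)^2 dx.
Compute u'(x) = 8*x**3 + 6*x**2 + 2*x - 3.
Then u(x)^2 = 4*x**8 + 8*x**7 + 8*x**6 - 8*x**5 - 7*x**4 - 2*x**3 + 11*x**2 - 6*x + 1 and u'(x)^2 = 64*x**6 + 96*x**5 + 68*x**4 - 24*x**3 - 32*x**2 - 12*x + 9.
Integrate each monomial from 0 to 5 using ∫_0^5 c·x^n dx = c·5^(n+1)/(n+1):
  ∫_0^5 u(x)^2 dx = ∫_0^5 (4*x^8 + 8*x^7 + 8*x^6 - 8*x^5 - 7*x^4 - 2*x^3 + 11*x^2 - 6*x + 1) dx. Term by term:
    ∫_0^5 4*x^8 dx = 7812500/9;  ∫_0^5 8*x^7 dx = 390625;  ∫_0^5 8*x^6 dx = 625000/7;
    ∫_0^5 -8*x^5 dx = -62500/3;  ∫_0^5 -7*x^4 dx = -4375;  ∫_0^5 -2*x^3 dx = -625/2;
    ∫_0^5 11*x^2 dx = 1375/3;  ∫_0^5 -6*x dx = -75;  ∫_0^5 1 dx = 5.
  Sum: 7812500/9 + 390625 + 625000/7 − 62500/3 − 4375 − 625/2 + 1375/3 − 75 + 5 = 166677055/126.
  ∫_0^5 u'(x)^2 dx = ∫_0^5 (64*x^6 + 96*x^5 + 68*x^4 - 24*x^3 - 32*x^2 - 12*x + 9) dx. Term by term:
    ∫_0^5 64*x^6 dx = 5000000/7;  ∫_0^5 96*x^5 dx = 250000;  ∫_0^5 68*x^4 dx = 42500;
    ∫_0^5 -24*x^3 dx = -3750;  ∫_0^5 -32*x^2 dx = -4000/3;  ∫_0^5 -12*x dx = -150;
    ∫_0^5 9 dx = 45.
  Sum: 5000000/7 + 250000 + 42500 − 3750 − 4000/3 − 150 + 45 = 21033545/21.
Adding: ||u||_{H^1}^2 = 166677055/126 + 21033545/21 = 292878325/126.


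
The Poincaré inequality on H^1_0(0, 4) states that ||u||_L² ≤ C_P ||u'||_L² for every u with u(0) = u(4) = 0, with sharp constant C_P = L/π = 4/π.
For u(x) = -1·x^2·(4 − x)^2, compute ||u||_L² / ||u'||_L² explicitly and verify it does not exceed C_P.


||u||_L² / ||u'||_L² = 2*sqrt(3)/3 < C_P = 4/π.

u(x) = -1·x^2·(4 − x)^2, so u'(x) = 4*x*(-x^2 + 6*x - 8).
u(x) = -1·x^2·(4 − x)^2 vanishes at x = 0 and x = 4, so u ∈ H^1_0(0, 4). Differentiate via the product rule and integrate the resulting polynomials term by term.
  ∫_0^4 u² dx = ∫_0^4 (x^8 - 16*x^7 + 96*x^6 - 256*x^5 + 256*x^4) dx. Term by term:
    ∫_0^4 x^8 dx = 262144/9;  ∫_0^4 -16*x^7 dx = -131072;  ∫_0^4 96*x^6 dx = 1572864/7;
    ∫_0^4 -256*x^5 dx = -524288/3;  ∫_0^4 256*x^4 dx = 262144/5.
  Sum: 262144/9 − 131072 + 1572864/7 − 524288/3 + 262144/5 = 131072/315.
  ∫_0^4 (u')² dx = ∫_0^4 (16*x^6 - 192*x^5 + 832*x^4 - 1536*x^3 + 1024*x^2) dx. Term by term:
    ∫_0^4 16*x^6 dx = 262144/7;  ∫_0^4 -192*x^5 dx = -131072;  ∫_0^4 832*x^4 dx = 851968/5;
    ∫_0^4 -1536*x^3 dx = -98304;  ∫_0^4 1024*x^2 dx = 65536/3.
  Sum: 262144/7 − 131072 + 851968/5 − 98304 + 65536/3 = 32768/105.
∫_0^4 u² dx = 131072/315, so ||u||_L² = 256*sqrt(70)/105.
∫_0^4 (u')² dx = 32768/105, so ||u'||_L² = 128*sqrt(210)/105.
Ratio ||u||_L² / ||u'||_L² = 2*sqrt(3)/3.
Sharp Poincaré constant on H^1_0(0, 4) is C_P = L/π = 4/π, achieved by sin(π/4·x).
A polynomial bump cannot attain the sharp Poincaré constant (only the first sine eigenfunction does), so the ratio is strictly less than C_P, consistent with ||u||_L² ≤ C_P ||u'||_L².


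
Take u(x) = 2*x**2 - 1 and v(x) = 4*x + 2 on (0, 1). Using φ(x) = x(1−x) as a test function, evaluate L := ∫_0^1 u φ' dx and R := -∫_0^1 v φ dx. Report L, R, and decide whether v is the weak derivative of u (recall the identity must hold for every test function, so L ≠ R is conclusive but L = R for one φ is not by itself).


LHS = -1/3, RHS = -2/3. No, v is not the weak derivative of u.

u(x) = 2*x**2 - 1, classical derivative u'(x) = 4*x.
φ(x) = x(1−x), so φ'(x) = 1 - 2*x.
Note φ(0) = φ(1) = 0, so the boundary term u·φ vanishes.
LHS = ∫_0^1 u(x) φ'(x) dx = ∫_0^1 (-4*x^3 + 2*x^2 + 2*x - 1) dx. Term by term:
  ∫_0^1 -4*x^3 dx = -1;  ∫_0^1 2*x^2 dx = 2/3;  ∫_0^1 2*x dx = 1;
  ∫_0^1 -1 dx = -1.
Sum: -1 + 2/3 + 1 − 1 = -1/3.
So LHS = -1/3.
∫_0^1 v(x) φ(x) dx = ∫_0^1 (-4*x^3 + 2*x^2 + 2*x) dx. Term by term:
  ∫_0^1 -4*x^3 dx = -1;  ∫_0^1 2*x^2 dx = 2/3;  ∫_0^1 2*x dx = 1.
Sum: -1 + 2/3 + 1 = 2/3.
So RHS = -∫_0^1 v(x) φ(x) dx = -2/3.
LHS − RHS = 1/3 ≠ 0, so the identity fails.
(For a valid weak derivative the identity must hold for EVERY test function, in particular this one. The failure shows v is NOT the weak derivative of u.)
Correct weak derivative would be u'(x) = 4*x.


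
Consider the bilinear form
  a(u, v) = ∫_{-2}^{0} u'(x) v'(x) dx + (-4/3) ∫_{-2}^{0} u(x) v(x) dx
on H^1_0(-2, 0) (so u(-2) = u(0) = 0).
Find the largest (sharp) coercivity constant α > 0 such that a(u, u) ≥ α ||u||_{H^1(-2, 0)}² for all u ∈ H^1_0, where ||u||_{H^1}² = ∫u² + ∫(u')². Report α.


α = (-16/3 + π^2)/(4 + π^2)

Coercivity of a(·,·) on H^1_0(-2, 0) means a(u, u) ≥ α ||u||_{H^1}² for every u ∈ H^1_0.
The interval has length L = 2, and Poincaré/coercivity depend only on L. Here a(u, u) = ∫(u')² + (-4/3)·∫u².
Here c = -4/3 < 0 with |c| < (π/L)² = π^2/4, so coercivity still holds. The condition a(u,u) ≥ α||u||_{H^1}² reads (1−α)∫(u')² ≥ (α−c)∫u². Any admissible α is ≤ 1 (rapidly oscillating u have ∫u²/∫(u')² → 0), and α = 1 would force 0 ≥ (1−c)∫u², impossible since c < 1; so 1−α > 0. By the sharp Poincaré inequality on H^1_0 of an interval of length L, ∫(u')² ≥ (π/L)²∫u² with equality for the first sine mode sin(π(x−x₀)/L) (x₀ the left endpoint), so the inequality holds for all u iff (1−α)(π/L)² ≥ α − c, i.e. α ≤ ((π/L)² + c)/((π/L)² + 1) = (1 + c(L/π)²)/(1 + (L/π)²). (Direct route, valid since c ≤ 0: Poincaré gives c∫u² ≥ c(L/π)²∫(u')², so a(u,u) ≥ (1 + c(L/π)²)∫(u')², while ||u||_{H^1}² ≤ (1 + (L/π)²)∫(u')²; dividing yields the same α.) With (π/L)² = π^2/4 and c = -4/3, the largest admissible constant is α = ((π/L)² + c)/((π/L)² + 1).
Simplifying, α = (-16/3 + π^2)/(4 + π^2).


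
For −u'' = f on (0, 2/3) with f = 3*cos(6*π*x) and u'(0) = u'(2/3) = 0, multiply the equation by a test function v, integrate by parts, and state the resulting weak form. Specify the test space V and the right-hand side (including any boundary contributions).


V = H^1(0, 2/3) (no boundary constraint on v; u is determined up to an additive constant); weak form: ∫_0^2/3 u'v' dx = ∫_0^2/3 (3*cos(6*π*x)) v dx for all v ∈ V.

Multiply both sides by a test function v and integrate from 0 to 2/3:
  ∫_0^2/3 −u''(x) v(x) dx = ∫_0^2/3 f(x) v(x) dx.
Integrate the LHS by parts once:
  ∫_0^2/3 −u'' v dx = −[u'(x) v(x)]_0^2/3 + ∫_0^2/3 u'(x) v'(x) dx.
Thus ∫_0^2/3 u'(x) v'(x) dx = ∫_0^2/3 f(x) v(x) dx + [u'(x) v(x)]_0^2/3.
Choose V so that boundary terms are either known or forced to vanish.
u has homogeneous Neumann: u'(0) = u'(2/3) = 0. So [u' v]_0^2/3 = 0·v(2/3) − 0·v(0) = 0 for any v; take V = H^1(0, 2/3).
Weak formulation: find u (satisfying any essential BC) such that ∫_0^2/3 u'(x) v'(x) dx = ∫_0^2/3 f v dx for all v ∈ V (homogeneous Neumann, so boundary terms vanish).
Substituting f(x) = 3*cos(6*π*x), the right-hand side is ∫_0^2/3 (3*cos(6*π*x)) v dx.
Compatibility check (pure Neumann): taking v ≡ 1 ∈ V gives 0 = ∫_0^2/3 f dx + (0) − (0), i.e. ∫_0^2/3 f dx must equal u'(0) − u'(2/3) = 0. Indeed ∫_0^2/3 (3*cos(6*π*x)) dx = 0, so the data are compatible. The solution is then unique only up to an additive constant (fix it e.g. by requiring ∫_0^2/3 u dx = 0).


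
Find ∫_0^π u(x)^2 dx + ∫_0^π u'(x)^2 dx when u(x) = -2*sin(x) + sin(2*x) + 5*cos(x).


||u||_{H^1(0,π)}^2 = 80/3 + 63*π/2

u'(x) = -5*sin(x) - 2*cos(x) + 2*cos(2*x).
Expand u² and (u')² and integrate term by term on (0, π), using: for integers n ≥ 1, ∫_0^π sin²(nx) dx = ∫_0^π cos²(nx) dx = π/2; for n ≠ n', ∫_0^π sin(nx)sin(n'x) dx = ∫_0^π cos(nx)cos(n'x) dx = 0; and by product-to-sum, ∫_0^π sin(nx)cos(n'x) dx = ½∫_0^π [sin((n+n')x) + sin((n−n')x)] dx, which is 0 when n+n' is even and 2n/(n²−n'²) when n+n' is odd (it need not vanish on (0, π)).
  u² squared terms: (-2)²·∫sin(x)² dx = 4·π/2 = 2*π;  (5)²·∫cos(x)² dx = 25·π/2 = 25*π/2;  (1)²·∫sin(2x)² dx = 1·π/2 = π/2.
  u² cross terms: 2·(-2)·(5)·∫sin(x)·cos(x) dx = -20·(0) = 0;  2·(-2)·(1)·∫sin(x)·sin(2x) dx = -4·(0) = 0;  2·(5)·(1)·∫cos(x)·sin(2x) dx = 10·(4/3) = 40/3.
  So ∫_0^π u² dx = 2*π + 25*π/2 + π/2 + 0 + 0 + 40/3 = 40/3 + 15*π.
  (u')² squared terms: (-5)²·∫sin(x)² dx = 25·π/2 = 25*π/2;  (-2)²·∫cos(x)² dx = 4·π/2 = 2*π;  (2)²·∫cos(2x)² dx = 4·π/2 = 2*π.
  (u')² cross terms: 2·(-5)·(-2)·∫sin(x)·cos(x) dx = 20·(0) = 0;  2·(-5)·(2)·∫sin(x)·cos(2x) dx = -20·(-2/3) = 40/3;  2·(-2)·(2)·∫cos(x)·cos(2x) dx = -8·(0) = 0.
  So ∫_0^π (u')² dx = 25*π/2 + 2*π + 2*π + 0 + 40/3 + 0 = 40/3 + 33*π/2.
||u||_{H^1}^2 = (40/3 + 15*π) + (40/3 + 33*π/2) = 80/3 + 63*π/2.


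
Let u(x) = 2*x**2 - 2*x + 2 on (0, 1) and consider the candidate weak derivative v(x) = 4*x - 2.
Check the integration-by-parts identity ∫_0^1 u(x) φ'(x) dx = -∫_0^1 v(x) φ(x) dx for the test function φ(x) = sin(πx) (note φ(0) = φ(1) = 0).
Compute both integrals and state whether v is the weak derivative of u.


LHS = 0, RHS = 0. Yes, v = u' weakly.

u(x) = 2*x**2 - 2*x + 2, classical derivative u'(x) = 4*x - 2.
φ(x) = sin(πx), so φ'(x) = π*cos(π*x).
Note φ(0) = φ(1) = 0, so the boundary term u·φ vanishes.
LHS = ∫_0^1 u(x) φ'(x) dx = ∫_0^1 (2*π*x^2*cos(π*x) - 2*π*x*cos(π*x) + 2*π*cos(π*x)) dx. Term by term:
  ∫_0^1 2*π*cos(π*x) dx = 0;  ∫_0^1 -2*π*x*cos(π*x) dx = 4/π;  ∫_0^1 2*π*x^2*cos(π*x) dx = -4/π.
Sum: 0 + 4/π − 4/π = 0.
So LHS = 0.
∫_0^1 v(x) φ(x) dx = ∫_0^1 (4*x*sin(π*x) - 2*sin(π*x)) dx. Term by term:
  ∫_0^1 -2*sin(π*x) dx = -4/π;  ∫_0^1 4*x*sin(π*x) dx = 4/π.
Sum: -4/π + 4/π = 0.
So RHS = -∫_0^1 v(x) φ(x) dx = 0.
LHS = RHS, so the identity holds for this test φ.
Moreover u is smooth here and v(x) = u'(x) = 4*x - 2 pointwise, so the identity holds for every test function. Hence v is the weak derivative of u.


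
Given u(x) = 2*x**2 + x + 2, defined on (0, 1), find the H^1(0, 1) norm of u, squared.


||u||_{H^1}^2 = 317/15

The H^1 norm (squared) on an interval (0, L) is
  ||u||_{H^1}^2 = ∫_0^L u(x)^2 dx + ∫_0^L u'(x)^2 dx.
Compute u'(x) = 4*x + 1.
Then u(x)^2 = 4*x**4 + 4*x**3 + 9*x**2 + 4*x + 4 and u'(x)^2 = 16*x**2 + 8*x + 1.
Integrate each monomial from 0 to 1 using ∫_0^1 c·x^n dx = c·1^(n+1)/(n+1):
  ∫_0^1 u(x)^2 dx = ∫_0^1 (4*x^4 + 4*x^3 + 9*x^2 + 4*x + 4) dx. Term by term:
    ∫_0^1 4*x^4 dx = 4/5;  ∫_0^1 4*x^3 dx = 1;  ∫_0^1 9*x^2 dx = 3;
    ∫_0^1 4*x dx = 2;  ∫_0^1 4 dx = 4.
  Sum: 4/5 + 1 + 3 + 2 + 4 = 54/5.
  ∫_0^1 u'(x)^2 dx = ∫_0^1 (16*x^2 + 8*x + 1) dx. Term by term:
    ∫_0^1 16*x^2 dx = 16/3;  ∫_0^1 8*x dx = 4;  ∫_0^1 1 dx = 1.
  Sum: 16/3 + 4 + 1 = 31/3.
Adding: ||u||_{H^1}^2 = 54/5 + 31/3 = 317/15.


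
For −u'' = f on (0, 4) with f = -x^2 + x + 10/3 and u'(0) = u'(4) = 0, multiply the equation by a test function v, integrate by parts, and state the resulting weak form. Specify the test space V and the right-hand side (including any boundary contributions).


V = H^1(0, 4) (no boundary constraint on v; u is determined up to an additive constant); weak form: ∫_0^4 u'v' dx = ∫_0^4 (-x^2 + x + 10/3) v dx for all v ∈ V.

Multiply both sides by a test function v and integrate from 0 to 4:
  ∫_0^4 −u''(x) v(x) dx = ∫_0^4 f(x) v(x) dx.
Integrate the LHS by parts once:
  ∫_0^4 −u'' v dx = −[u'(x) v(x)]_0^4 + ∫_0^4 u'(x) v'(x) dx.
Thus ∫_0^4 u'(x) v'(x) dx = ∫_0^4 f(x) v(x) dx + [u'(x) v(x)]_0^4.
Choose V so that boundary terms are either known or forced to vanish.
u has homogeneous Neumann: u'(0) = u'(4) = 0. So [u' v]_0^4 = 0·v(4) − 0·v(0) = 0 for any v; take V = H^1(0, 4).
Weak formulation: find u (satisfying any essential BC) such that ∫_0^4 u'(x) v'(x) dx = ∫_0^4 f v dx for all v ∈ V (homogeneous Neumann, so boundary terms vanish).
Substituting f(x) = -x^2 + x + 10/3, the right-hand side is ∫_0^4 (-x^2 + x + 10/3) v dx.
Compatibility check (pure Neumann): taking v ≡ 1 ∈ V gives 0 = ∫_0^4 f dx + (0) − (0), i.e. ∫_0^4 f dx must equal u'(0) − u'(4) = 0. Indeed ∫_0^4 (-x^2 + x + 10/3) dx = 0, so the data are compatible. The solution is then unique only up to an additive constant (fix it e.g. by requiring ∫_0^4 u dx = 0).


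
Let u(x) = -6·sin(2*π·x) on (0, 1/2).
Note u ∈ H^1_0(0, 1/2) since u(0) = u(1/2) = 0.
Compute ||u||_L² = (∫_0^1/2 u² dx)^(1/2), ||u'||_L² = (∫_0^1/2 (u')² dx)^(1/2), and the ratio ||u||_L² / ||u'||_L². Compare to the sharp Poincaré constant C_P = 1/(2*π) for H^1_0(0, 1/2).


||u||_L² / ||u'||_L² = 1/(2*π) = C_P.

u(x) = -6·sin(2*π·x), so u'(x) = -12*π*cos(2*π*x).
Writing u(x) = A·sin(kπx/L) with A = -6 and k = 1, use ∫_0^L sin²(kπx/L) dx = L/2 and ∫_0^L cos²(kπx/L) dx = L/2.
u² = 36·sin²(2*π·x) and (u')² = 144*π^2·cos²(2*π·x), and each of sin², cos² integrates to L/2 = 1/4 over (0, 1/2).
∫_0^1/2 u² dx = 9, so ||u||_L² = 3.
∫_0^1/2 (u')² dx = 36*π^2, so ||u'||_L² = 6*π.
Ratio ||u||_L² / ||u'||_L² = 1/(2*π).
Sharp Poincaré constant on H^1_0(0, 1/2) is C_P = L/π = 1/(2*π), achieved by sin(2*π·x).
This is the k = 1 eigenfunction (up to amplitude), so the ratio equals the sharp Poincaré constant exactly.


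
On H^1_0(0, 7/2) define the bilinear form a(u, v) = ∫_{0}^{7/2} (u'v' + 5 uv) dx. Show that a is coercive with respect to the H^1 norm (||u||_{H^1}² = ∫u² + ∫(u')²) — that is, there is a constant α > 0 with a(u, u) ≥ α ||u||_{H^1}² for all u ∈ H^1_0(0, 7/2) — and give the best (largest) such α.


α = 1

Coercivity of a(·,·) on H^1_0(0, 7/2) means a(u, u) ≥ α ||u||_{H^1}² for every u ∈ H^1_0.
The interval has length L = 7/2, and Poincaré/coercivity depend only on L. Here a(u, u) = ∫(u')² + (5)·∫u².
Here c = 5 ≥ 1, so a(u,u) = ∫(u')² + c∫u² ≥ ∫(u')² + ∫u² = ||u||_{H^1}², i.e. α = 1 works. No larger α is possible: a(u,u) ≥ α||u||_{H^1}² means (1−α)∫(u')² ≥ (α−c)∫u², and for the modes u_n = sin(nπ(x−x₀)/L) (x₀ the left endpoint) one has ∫u_n²/∫(u_n')² = (L/(nπ))² → 0, so a(u_n,u_n)/||u_n||_{H^1}² → 1. Hence the optimal constant is α = 1.
Therefore α = 1.


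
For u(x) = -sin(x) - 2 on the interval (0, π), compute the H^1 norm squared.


||u||_{H^1(0,π)}^2 = 8 + 5*π

u'(x) = -cos(x).
Expand u² and (u')² and integrate term by term on (0, π), using: for integers n ≥ 1, ∫_0^π sin²(nx) dx = ∫_0^π cos²(nx) dx = π/2; for n ≠ n', ∫_0^π sin(nx)sin(n'x) dx = ∫_0^π cos(nx)cos(n'x) dx = 0; and by product-to-sum, ∫_0^π sin(nx)cos(n'x) dx = ½∫_0^π [sin((n+n')x) + sin((n−n')x)] dx, which is 0 when n+n' is even and 2n/(n²−n'²) when n+n' is odd (it need not vanish on (0, π)). For the constant mode: ∫_0^π 1 dx = π, ∫_0^π cos(nx) dx = 0, ∫_0^π sin(nx) dx = (1−(−1)^n)/n.
  u² squared terms: (-2)²·∫1 dx = 4·π = 4*π;  (-1)²·∫sin(x)² dx = 1·π/2 = π/2.
  u² cross terms: 2·(-2)·(-1)·∫1·sin(x) dx = 4·(2) = 8.
  So ∫_0^π u² dx = 4*π + π/2 + 8 = 8 + 9*π/2.
  (u')² squared terms: (-1)²·∫cos(x)² dx = 1·π/2 = π/2.
  So ∫_0^π (u')² dx = π/2.
||u||_{H^1}^2 = (8 + 9*π/2) + (π/2) = 8 + 5*π.


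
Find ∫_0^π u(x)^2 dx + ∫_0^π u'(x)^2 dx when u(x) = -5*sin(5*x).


||u||_{H^1(0,π)}^2 = 325*π

u'(x) = -25*cos(5*x).
Expand u² and (u')² and integrate term by term on (0, π), using: for integers n ≥ 1, ∫_0^π sin²(nx) dx = ∫_0^π cos²(nx) dx = π/2; for n ≠ n', ∫_0^π sin(nx)sin(n'x) dx = ∫_0^π cos(nx)cos(n'x) dx = 0; and by product-to-sum, ∫_0^π sin(nx)cos(n'x) dx = ½∫_0^π [sin((n+n')x) + sin((n−n')x)] dx, which is 0 when n+n' is even and 2n/(n²−n'²) when n+n' is odd (it need not vanish on (0, π)).
  u² squared terms: (-5)²·∫sin(5x)² dx = 25·π/2 = 25*π/2.
  So ∫_0^π u² dx = 25*π/2.
  (u')² squared terms: (-25)²·∫cos(5x)² dx = 625·π/2 = 625*π/2.
  So ∫_0^π (u')² dx = 625*π/2.
||u||_{H^1}^2 = (25*π/2) + (625*π/2) = 325*π.


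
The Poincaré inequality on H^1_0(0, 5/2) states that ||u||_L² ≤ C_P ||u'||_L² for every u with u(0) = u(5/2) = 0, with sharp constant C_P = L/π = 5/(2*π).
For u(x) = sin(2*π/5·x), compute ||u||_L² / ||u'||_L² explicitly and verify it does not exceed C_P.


||u||_L² / ||u'||_L² = 5/(2*π) = C_P.

u(x) = sin(2*π/5·x), so u'(x) = 2*π*cos(2*π*x/5)/5.
Writing u(x) = A·sin(kπx/L) with A = 1 and k = 1, use ∫_0^L sin²(kπx/L) dx = L/2 and ∫_0^L cos²(kπx/L) dx = L/2.
u² = 1·sin²(2*π/5·x) and (u')² = 4*π^2/25·cos²(2*π/5·x), and each of sin², cos² integrates to L/2 = 5/4 over (0, 5/2).
∫_0^5/2 u² dx = 5/4, so ||u||_L² = sqrt(5)/2.
∫_0^5/2 (u')² dx = π^2/5, so ||u'||_L² = sqrt(5)*π/5.
Ratio ||u||_L² / ||u'||_L² = 5/(2*π).
Sharp Poincaré constant on H^1_0(0, 5/2) is C_P = L/π = 5/(2*π), achieved by sin(2*π/5·x).
This is the k = 1 eigenfunction (up to amplitude), so the ratio equals the sharp Poincaré constant exactly.


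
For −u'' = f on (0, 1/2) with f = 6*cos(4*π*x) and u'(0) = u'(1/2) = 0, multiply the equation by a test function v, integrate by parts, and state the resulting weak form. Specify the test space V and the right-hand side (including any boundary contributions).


V = H^1(0, 1/2) (no boundary constraint on v; u is determined up to an additive constant); weak form: ∫_0^1/2 u'v' dx = ∫_0^1/2 (6*cos(4*π*x)) v dx for all v ∈ V.

Multiply both sides by a test function v and integrate from 0 to 1/2:
  ∫_0^1/2 −u''(x) v(x) dx = ∫_0^1/2 f(x) v(x) dx.
Integrate the LHS by parts once:
  ∫_0^1/2 −u'' v dx = −[u'(x) v(x)]_0^1/2 + ∫_0^1/2 u'(x) v'(x) dx.
Thus ∫_0^1/2 u'(x) v'(x) dx = ∫_0^1/2 f(x) v(x) dx + [u'(x) v(x)]_0^1/2.
Choose V so that boundary terms are either known or forced to vanish.
u has homogeneous Neumann: u'(0) = u'(1/2) = 0. So [u' v]_0^1/2 = 0·v(1/2) − 0·v(0) = 0 for any v; take V = H^1(0, 1/2).
Weak formulation: find u (satisfying any essential BC) such that ∫_0^1/2 u'(x) v'(x) dx = ∫_0^1/2 f v dx for all v ∈ V (homogeneous Neumann, so boundary terms vanish).
Substituting f(x) = 6*cos(4*π*x), the right-hand side is ∫_0^1/2 (6*cos(4*π*x)) v dx.
Compatibility check (pure Neumann): taking v ≡ 1 ∈ V gives 0 = ∫_0^1/2 f dx + (0) − (0), i.e. ∫_0^1/2 f dx must equal u'(0) − u'(1/2) = 0. Indeed ∫_0^1/2 (6*cos(4*π*x)) dx = 0, so the data are compatible. The solution is then unique only up to an additive constant (fix it e.g. by requiring ∫_0^1/2 u dx = 0).


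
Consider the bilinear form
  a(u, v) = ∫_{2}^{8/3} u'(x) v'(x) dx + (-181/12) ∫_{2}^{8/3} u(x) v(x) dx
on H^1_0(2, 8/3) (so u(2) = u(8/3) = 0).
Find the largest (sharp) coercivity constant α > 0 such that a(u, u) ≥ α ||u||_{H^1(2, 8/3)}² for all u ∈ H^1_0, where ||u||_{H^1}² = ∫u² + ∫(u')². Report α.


α = (-181 + 27*π^2)/(3*(4 + 9*π^2))

Coercivity of a(·,·) on H^1_0(2, 8/3) means a(u, u) ≥ α ||u||_{H^1}² for every u ∈ H^1_0.
The interval has length L = 2/3, and Poincaré/coercivity depend only on L. Here a(u, u) = ∫(u')² + (-181/12)·∫u².
Here c = -181/12 < 0 with |c| < (π/L)² = 9*π^2/4, so coercivity still holds. The condition a(u,u) ≥ α||u||_{H^1}² reads (1−α)∫(u')² ≥ (α−c)∫u². Any admissible α is ≤ 1 (rapidly oscillating u have ∫u²/∫(u')² → 0), and α = 1 would force 0 ≥ (1−c)∫u², impossible since c < 1; so 1−α > 0. By the sharp Poincaré inequality on H^1_0 of an interval of length L, ∫(u')² ≥ (π/L)²∫u² with equality for the first sine mode sin(π(x−x₀)/L) (x₀ the left endpoint), so the inequality holds for all u iff (1−α)(π/L)² ≥ α − c, i.e. α ≤ ((π/L)² + c)/((π/L)² + 1) = (1 + c(L/π)²)/(1 + (L/π)²). (Direct route, valid since c ≤ 0: Poincaré gives c∫u² ≥ c(L/π)²∫(u')², so a(u,u) ≥ (1 + c(L/π)²)∫(u')², while ||u||_{H^1}² ≤ (1 + (L/π)²)∫(u')²; dividing yields the same α.) With (π/L)² = 9*π^2/4 and c = -181/12, the largest admissible constant is α = ((π/L)² + c)/((π/L)² + 1).
Simplifying, α = (-181 + 27*π^2)/(3*(4 + 9*π^2)).
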